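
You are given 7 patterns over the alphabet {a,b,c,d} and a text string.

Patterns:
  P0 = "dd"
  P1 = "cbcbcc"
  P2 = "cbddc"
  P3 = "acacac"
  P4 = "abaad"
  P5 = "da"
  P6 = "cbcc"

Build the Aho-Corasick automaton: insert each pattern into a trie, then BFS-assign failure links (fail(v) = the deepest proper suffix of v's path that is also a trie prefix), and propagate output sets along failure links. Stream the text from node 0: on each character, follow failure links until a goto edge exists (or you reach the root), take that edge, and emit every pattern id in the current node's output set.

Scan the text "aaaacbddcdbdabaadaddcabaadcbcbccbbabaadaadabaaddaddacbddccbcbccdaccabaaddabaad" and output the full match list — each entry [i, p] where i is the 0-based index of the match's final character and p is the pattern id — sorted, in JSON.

Build:
Trie nodes:
  0='ε' goto a→12 c→3 d→1
  1='d' goto a→22 d→2
  2='dd' goto ·  ←P0
  3='c' goto b→4
  4='cb' goto c→5 d→9
  5='cbc' goto b→6 c→23
  6='cbcb' goto c→7
  7='cbcbc' goto c→8
  8='cbcbcc' goto ·  ←P1
  9='cbd' goto d→10
  10='cbdd' goto c→11
  11='cbddc' goto ·  ←P2
  12='a' goto b→18 c→13
  13='ac' goto a→14
  14='aca' goto c→15
  15='acac' goto a→16
  16='acaca' goto c→17
  17='acacac' goto ·  ←P3
  18='ab' goto a→19
  19='aba' goto a→20
  20='abaa' goto d→21
  21='abaad' goto ·  ←P4
  22='da' goto ·  ←P5
  23='cbcc' goto ·  ←P6

BFS fail/out derivation:
  n1('d'): parent n0 fail=0; on 'd' 0 → fail=0;  out ∅∪∅=∅
  n3('c'): parent n0 fail=0; on 'c' 0 → fail=0;  out ∅∪∅=∅
  n12('a'): parent n0 fail=0; on 'a' 0 → fail=0;  out ∅∪∅=∅
  n2('dd'): parent n1 fail=0; on 'd' 0 → fail=1;  out {0}∪∅={0}
  n4('cb'): parent n3 fail=0; on 'b' 0 → fail=0;  out ∅∪∅=∅
  n13('ac'): parent n12 fail=0; on 'c' 0 → fail=3;  out ∅∪∅=∅
  n18('ab'): parent n12 fail=0; on 'b' 0 → fail=0;  out ∅∪∅=∅
  n22('da'): parent n1 fail=0; on 'a' 0 → fail=12;  out {5}∪∅={5}
  n5('cbc'): parent n4 fail=0; on 'c' 0 → fail=3;  out ∅∪∅=∅
  n9('cbd'): parent n4 fail=0; on 'd' 0 → fail=1;  out ∅∪∅=∅
  n14('aca'): parent n13 fail=3; on 'a' 3→0 → fail=12;  out ∅∪∅=∅
  n19('aba'): parent n18 fail=0; on 'a' 0 → fail=12;  out ∅∪∅=∅
  n6('cbcb'): parent n5 fail=3; on 'b' 3 → fail=4;  out ∅∪∅=∅
  n10('cbdd'): parent n9 fail=1; on 'd' 1 → fail=2;  out ∅∪{0}={0}
  n15('acac'): parent n14 fail=12; on 'c' 12 → fail=13;  out ∅∪∅=∅
  n20('abaa'): parent n19 fail=12; on 'a' 12→0 → fail=12;  out ∅∪∅=∅
  n23('cbcc'): parent n5 fail=3; on 'c' 3→0 → fail=3;  out {6}∪∅={6}
  n7('cbcbc'): parent n6 fail=4; on 'c' 4 → fail=5;  out ∅∪∅=∅
  n11('cbddc'): parent n10 fail=2; on 'c' 2→1→0 → fail=3;  out {2}∪∅={2}
  n16('acaca'): parent n15 fail=13; on 'a' 13 → fail=14;  out ∅∪∅=∅
  n21('abaad'): parent n20 fail=12; on 'd' 12→0 → fail=1;  out {4}∪∅={4}
  n8('cbcbcc'): parent n7 fail=5; on 'c' 5 → fail=23;  out {1}∪{6}={1,6}
  n17('acacac'): parent n16 fail=14; on 'c' 14 → fail=15;  out {3}∪∅={3}

Scan:
pos 0 'a': at 12
pos 1 'a': at 12 (fail-walked)
pos 2 'a': at 12 (fail-walked)
pos 3 'a': at 12 (fail-walked)
pos 4 'c': at 13
pos 5 'b': at 4 (fail-walked)
pos 6 'd': at 9
pos 7 'd': at 10  → match P0@[6:7]
pos 8 'c': at 11  → match P2@[4:8]
pos 9 'd': at 1 (fail-walked)
pos 10 'b': at 0 (fail-walked)
pos 11 'd': at 1
pos 12 'a': at 22  → match P5@[11:12]
pos 13 'b': at 18 (fail-walked)
pos 14 'a': at 19
pos 15 'a': at 20
pos 16 'd': at 21  → match P4@[12:16]
pos 17 'a': at 22 (fail-walked)  → match P5@[16:17]
pos 18 'd': at 1 (fail-walked)
pos 19 'd': at 2  → match P0@[18:19]
pos 20 'c': at 3 (fail-walked)
pos 21 'a': at 12 (fail-walked)
pos 22 'b': at 18
pos 23 'a': at 19
pos 24 'a': at 20
pos 25 'd': at 21  → match P4@[21:25]
pos 26 'c': at 3 (fail-walked)
pos 27 'b': at 4
pos 28 'c': at 5
pos 29 'b': at 6
pos 30 'c': at 7
pos 31 'c': at 8  → match P1@[26:31],P6@[28:31]
pos 32 'b': at 4 (fail-walked)
pos 33 'b': at 0 (fail-walked)
pos 34 'a': at 12
pos 35 'b': at 18
pos 36 'a': at 19
pos 37 'a': at 20
pos 38 'd': at 21  → match P4@[34:38]
pos 39 'a': at 22 (fail-walked)  → match P5@[38:39]
pos 40 'a': at 12 (fail-walked)
pos 41 'd': at 1 (fail-walked)
pos 42 'a': at 22  → match P5@[41:42]
pos 43 'b': at 18 (fail-walked)
pos 44 'a': at 19
pos 45 'a': at 20
pos 46 'd': at 21  → match P4@[42:46]
pos 47 'd': at 2 (fail-walked)  → match P0@[46:47]
pos 48 'a': at 22 (fail-walked)  → match P5@[47:48]
pos 49 'd': at 1 (fail-walked)
pos 50 'd': at 2  → match P0@[49:50]
pos 51 'a': at 22 (fail-walked)  → match P5@[50:51]
pos 52 'c': at 13 (fail-walked)
pos 53 'b': at 4 (fail-walked)
pos 54 'd': at 9
pos 55 'd': at 10  → match P0@[54:55]
pos 56 'c': at 11  → match P2@[52:56]
pos 57 'c': at 3 (fail-walked)
pos 58 'b': at 4
pos 59 'c': at 5
pos 60 'b': at 6
pos 61 'c': at 7
pos 62 'c': at 8  → match P1@[57:62],P6@[59:62]
pos 63 'd': at 1 (fail-walked)
pos 64 'a': at 22  → match P5@[63:64]
pos 65 'c': at 13 (fail-walked)
pos 66 'c': at 3 (fail-walked)
pos 67 'a': at 12 (fail-walked)
pos 68 'b': at 18
pos 69 'a': at 19
pos 70 'a': at 20
pos 71 'd': at 21  → match P4@[67:71]
pos 72 'd': at 2 (fail-walked)  → match P0@[71:72]
pos 73 'a': at 22 (fail-walked)  → match P5@[72:73]
pos 74 'b': at 18 (fail-walked)
pos 75 'a': at 19
pos 76 'a': at 20
pos 77 'd': at 21  → match P4@[73:77]

All matches (sorted): [[7,0],[8,2],[12,5],[16,4],[17,5],[19,0],[25,4],[31,1],[31,6],[38,4],[39,5],[42,5],[46,4],[47,0],[48,5],[50,0],[51,5],[55,0],[56,2],[62,1],[62,6],[64,5],[71,4],[72,0],[73,5],[77,4]]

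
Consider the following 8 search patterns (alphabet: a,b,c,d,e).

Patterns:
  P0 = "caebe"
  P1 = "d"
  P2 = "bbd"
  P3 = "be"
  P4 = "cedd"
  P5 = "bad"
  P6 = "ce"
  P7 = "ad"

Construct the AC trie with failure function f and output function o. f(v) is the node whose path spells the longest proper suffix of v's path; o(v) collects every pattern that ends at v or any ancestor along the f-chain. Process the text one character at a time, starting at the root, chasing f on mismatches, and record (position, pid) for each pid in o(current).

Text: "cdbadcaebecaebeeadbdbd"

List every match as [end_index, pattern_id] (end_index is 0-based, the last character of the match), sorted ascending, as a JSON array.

Build automaton:
Trie nodes:
  0='ε' goto a→16 b→7 c→1 d→6
  1='c' goto a→2 e→11
  2='ca' goto e→3
  3='cae' goto b→4
  4='caeb' goto e→5
  5='caebe' goto ·  ←P0
  6='d' goto ·  ←P1
  7='b' goto a→14 b→8 e→10
  8='bb' goto d→9
  9='bbd' goto ·  ←P2
  10='be' goto ·  ←P3
  11='ce' goto d→12  ←P6
  12='ced' goto d→13
  13='cedd' goto ·  ←P4
  14='ba' goto d→15
  15='bad' goto ·  ←P5
  16='a' goto d→17
  17='ad' goto ·  ←P7

Failure links (BFS by depth):
  n1('c'): parent n0 fail=0; on 'c' 0 → fail=0;  out ∅∪∅=∅
  n6('d'): parent n0 fail=0; on 'd' 0 → fail=0;  out {1}∪∅={1}
  n7('b'): parent n0 fail=0; on 'b' 0 → fail=0;  out ∅∪∅=∅
  n16('a'): parent n0 fail=0; on 'a' 0 → fail=0;  out ∅∪∅=∅
  n2('ca'): parent n1 fail=0; on 'a' 0 → fail=16;  out ∅∪∅=∅
  n8('bb'): parent n7 fail=0; on 'b' 0 → fail=7;  out ∅∪∅=∅
  n10('be'): parent n7 fail=0; on 'e' 0 → fail=0;  out {3}∪∅={3}
  n11('ce'): parent n1 fail=0; on 'e' 0 → fail=0;  out {6}∪∅={6}
  n14('ba'): parent n7 fail=0; on 'a' 0 → fail=16;  out ∅∪∅=∅
  n17('ad'): parent n16 fail=0; on 'd' 0 → fail=6;  out {7}∪{1}={1,7}
  n3('cae'): parent n2 fail=16; on 'e' 16→0 → fail=0;  out ∅∪∅=∅
  n9('bbd'): parent n8 fail=7; on 'd' 7→0 → fail=6;  out {2}∪{1}={1,2}
  n12('ced'): parent n11 fail=0; on 'd' 0 → fail=6;  out ∅∪{1}={1}
  n15('bad'): parent n14 fail=16; on 'd' 16 → fail=17;  out {5}∪{1,7}={1,5,7}
  n4('caeb'): parent n3 fail=0; on 'b' 0 → fail=7;  out ∅∪∅=∅
  n13('cedd'): parent n12 fail=6; on 'd' 6→0 → fail=6;  out {4}∪{1}={1,4}
  n5('caebe'): parent n4 fail=7; on 'e' 7 → fail=10;  out {0}∪{3}={0,3}

Run:
pos 0 'c': at 1
pos 1 'd': at 6 (via fail)  emit P1@[1:1]
pos 2 'b': at 7 (via fail)
pos 3 'a': at 14
pos 4 'd': at 15  emit P1@[4:4],P5@[2:4],P7@[3:4]
pos 5 'c': at 1 (via fail)
pos 6 'a': at 2
pos 7 'e': at 3
pos 8 'b': at 4
pos 9 'e': at 5  emit P0@[5:9],P3@[8:9]
pos 10 'c': at 1 (via fail)
pos 11 'a': at 2
pos 12 'e': at 3
pos 13 'b': at 4
pos 14 'e': at 5  emit P0@[10:14],P3@[13:14]
pos 15 'e': at 0 (via fail)
pos 16 'a': at 16
pos 17 'd': at 17  emit P1@[17:17],P7@[16:17]
pos 18 'b': at 7 (via fail)
pos 19 'd': at 6 (via fail)  emit P1@[19:19]
pos 20 'b': at 7 (via fail)
pos 21 'd': at 6 (via fail)  emit P1@[21:21]

Matches: [[1,1],[4,1],[4,5],[4,7],[9,0],[9,3],[14,0],[14,3],[17,1],[17,7],[19,1],[21,1]]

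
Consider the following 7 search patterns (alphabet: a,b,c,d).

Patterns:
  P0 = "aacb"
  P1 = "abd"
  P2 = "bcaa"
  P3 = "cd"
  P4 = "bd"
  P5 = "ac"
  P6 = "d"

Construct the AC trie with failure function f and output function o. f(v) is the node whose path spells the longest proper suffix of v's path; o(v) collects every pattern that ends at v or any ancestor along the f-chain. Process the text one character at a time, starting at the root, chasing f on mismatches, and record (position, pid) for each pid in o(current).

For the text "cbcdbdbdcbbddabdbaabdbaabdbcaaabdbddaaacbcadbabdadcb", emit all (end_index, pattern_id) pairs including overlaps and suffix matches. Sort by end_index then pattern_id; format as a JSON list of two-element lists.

Build:
Trie nodes:
  n0 'ε': a→1 b→7 c→11 d→15
  n1 'a': a→2 b→5 c→14
  n2 'aa': c→3
  n3 'aac': b→4
  n4 'aacb': ·  ←P0
  n5 'ab': d→6
  n6 'abd': ·  ←P1
  n7 'b': c→8 d→13
  n8 'bc': a→9
  n9 'bca': a→10
  n10 'bcaa': ·  ←P2
  n11 'c': d→12
  n12 'cd': ·  ←P3
  n13 'bd': ·  ←P4
  n14 'ac': ·  ←P5
  n15 'd': ·  ←P6

BFS fail/out derivation:
  n1('a'): parent n0 fail=0; on 'a' 0 → fail=0;  out ∅∪∅=∅
  n7('b'): parent n0 fail=0; on 'b' 0 → fail=0;  out ∅∪∅=∅
  n11('c'): parent n0 fail=0; on 'c' 0 → fail=0;  out ∅∪∅=∅
  n15('d'): parent n0 fail=0; on 'd' 0 → fail=0;  out {6}∪∅={6}
  n2('aa'): parent n1 fail=0; on 'a' 0 → fail=1;  out ∅∪∅=∅
  n5('ab'): parent n1 fail=0; on 'b' 0 → fail=7;  out ∅∪∅=∅
  n8('bc'): parent n7 fail=0; on 'c' 0 → fail=11;  out ∅∪∅=∅
  n12('cd'): parent n11 fail=0; on 'd' 0 → fail=15;  out {3}∪{6}={3,6}
  n13('bd'): parent n7 fail=0; on 'd' 0 → fail=15;  out {4}∪{6}={4,6}
  n14('ac'): parent n1 fail=0; on 'c' 0 → fail=11;  out {5}∪∅={5}
  n3('aac'): parent n2 fail=1; on 'c' 1 → fail=14;  out ∅∪{5}={5}
  n6('abd'): parent n5 fail=7; on 'd' 7 → fail=13;  out {1}∪{4,6}={1,4,6}
  n9('bca'): parent n8 fail=11; on 'a' 11→0 → fail=1;  out ∅∪∅=∅
  n4('aacb'): parent n3 fail=14; on 'b' 14→11→0 → fail=7;  out {0}∪∅={0}
  n10('bcaa'): parent n9 fail=1; on 'a' 1 → fail=2;  out {2}∪∅={2}

Run:
pos 0 'c': at 11
pos 1 'b': at 7 (via fail)
pos 2 'c': at 8
pos 3 'd': at 12 (via fail)  → match P3@[2:3],P6@[3:3]
pos 4 'b': at 7 (via fail)
pos 5 'd': at 13  → match P4@[4:5],P6@[5:5]
pos 6 'b': at 7 (via fail)
pos 7 'd': at 13  → match P4@[6:7],P6@[7:7]
pos 8 'c': at 11 (via fail)
pos 9 'b': at 7 (via fail)
pos 10 'b': at 7 (via fail)
pos 11 'd': at 13  → match P4@[10:11],P6@[11:11]
pos 12 'd': at 15 (via fail)  → match P6@[12:12]
pos 13 'a': at 1 (via fail)
pos 14 'b': at 5
pos 15 'd': at 6  → match P1@[13:15],P4@[14:15],P6@[15:15]
pos 16 'b': at 7 (via fail)
pos 17 'a': at 1 (via fail)
pos 18 'a': at 2
pos 19 'b': at 5 (via fail)
pos 20 'd': at 6  → match P1@[18:20],P4@[19:20],P6@[20:20]
pos 21 'b': at 7 (via fail)
pos 22 'a': at 1 (via fail)
pos 23 'a': at 2
pos 24 'b': at 5 (via fail)
pos 25 'd': at 6  → match P1@[23:25],P4@[24:25],P6@[25:25]
pos 26 'b': at 7 (via fail)
pos 27 'c': at 8
pos 28 'a': at 9
pos 29 'a': at 10  → match P2@[26:29]
pos 30 'a': at 2 (via fail)
pos 31 'b': at 5 (via fail)
pos 32 'd': at 6  → match P1@[30:32],P4@[31:32],P6@[32:32]
pos 33 'b': at 7 (via fail)
pos 34 'd': at 13  → match P4@[33:34],P6@[34:34]
pos 35 'd': at 15 (via fail)  → match P6@[35:35]
pos 36 'a': at 1 (via fail)
pos 37 'a': at 2
pos 38 'a': at 2 (via fail)
pos 39 'c': at 3  → match P5@[38:39]
pos 40 'b': at 4  → match P0@[37:40]
pos 41 'c': at 8 (via fail)
pos 42 'a': at 9
pos 43 'd': at 15 (via fail)  → match P6@[43:43]
pos 44 'b': at 7 (via fail)
pos 45 'a': at 1 (via fail)
pos 46 'b': at 5
pos 47 'd': at 6  → match P1@[45:47],P4@[46:47],P6@[47:47]
pos 48 'a': at 1 (via fail)
pos 49 'd': at 15 (via fail)  → match P6@[49:49]
pos 50 'c': at 11 (via fail)
pos 51 'b': at 7 (via fail)

Matches: [[3,3],[3,6],[5,4],[5,6],[7,4],[7,6],[11,4],[11,6],[12,6],[15,1],[15,4],[15,6],[20,1],[20,4],[20,6],[25,1],[25,4],[25,6],[29,2],[32,1],[32,4],[32,6],[34,4],[34,6],[35,6],[39,5],[40,0],[43,6],[47,1],[47,4],[47,6],[49,6]]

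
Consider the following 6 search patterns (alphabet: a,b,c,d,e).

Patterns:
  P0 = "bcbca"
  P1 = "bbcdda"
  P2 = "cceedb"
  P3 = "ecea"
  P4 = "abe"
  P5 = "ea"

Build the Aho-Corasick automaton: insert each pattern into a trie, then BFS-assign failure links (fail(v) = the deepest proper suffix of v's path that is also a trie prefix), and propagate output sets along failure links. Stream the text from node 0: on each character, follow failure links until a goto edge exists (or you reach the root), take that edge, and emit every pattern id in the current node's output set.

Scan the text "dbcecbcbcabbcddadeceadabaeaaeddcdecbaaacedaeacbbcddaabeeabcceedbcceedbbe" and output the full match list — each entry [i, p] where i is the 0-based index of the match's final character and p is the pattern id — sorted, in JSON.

Build automaton:
Trie (insert patterns):
  0='ε' goto a→21 b→1 c→11 e→17
  1='b' goto b→6 c→2
  2='bc' goto b→3
  3='bcb' goto c→4
  4='bcbc' goto a→5
  5='bcbca' goto ·  ←P0
  6='bb' goto c→7
  7='bbc' goto d→8
  8='bbcd' goto d→9
  9='bbcdd' goto a→10
  10='bbcdda' goto ·  ←P1
  11='c' goto c→12
  12='cc' goto e→13
  13='cce' goto e→14
  14='ccee' goto d→15
  15='cceed' goto b→16
  16='cceedb' goto ·  ←P2
  17='e' goto a→24 c→18
  18='ec' goto e→19
  19='ece' goto a→20
  20='ecea' goto ·  ←P3
  21='a' goto b→22
  22='ab' goto e→23
  23='abe' goto ·  ←P4
  24='ea' goto ·  ←P5

BFS fail/out derivation:
  fail(1) 'b': from fail(0)=0 chase 'b': 0 ⇒ 0;  out=∅∪out(0)=∅
  fail(11) 'c': from fail(0)=0 chase 'c': 0 ⇒ 0;  out=∅∪out(0)=∅
  fail(17) 'e': from fail(0)=0 chase 'e': 0 ⇒ 0;  out=∅∪out(0)=∅
  fail(21) 'a': from fail(0)=0 chase 'a': 0 ⇒ 0;  out=∅∪out(0)=∅
  fail(2) 'bc': from fail(1)=0 chase 'c': 0 ⇒ 11;  out=∅∪out(11)=∅
  fail(6) 'bb': from fail(1)=0 chase 'b': 0 ⇒ 1;  out=∅∪out(1)=∅
  fail(12) 'cc': from fail(11)=0 chase 'c': 0 ⇒ 11;  out=∅∪out(11)=∅
  fail(18) 'ec': from fail(17)=0 chase 'c': 0 ⇒ 11;  out=∅∪out(11)=∅
  fail(22) 'ab': from fail(21)=0 chase 'b': 0 ⇒ 1;  out=∅∪out(1)=∅
  fail(24) 'ea': from fail(17)=0 chase 'a': 0 ⇒ 21;  out={5}∪out(21)={5}
  fail(3) 'bcb': from fail(2)=11 chase 'b': 11→0 ⇒ 1;  out=∅∪out(1)=∅
  fail(7) 'bbc': from fail(6)=1 chase 'c': 1 ⇒ 2;  out=∅∪out(2)=∅
  fail(13) 'cce': from fail(12)=11 chase 'e': 11→0 ⇒ 17;  out=∅∪out(17)=∅
  fail(19) 'ece': from fail(18)=11 chase 'e': 11→0 ⇒ 17;  out=∅∪out(17)=∅
  fail(23) 'abe': from fail(22)=1 chase 'e': 1→0 ⇒ 17;  out={4}∪out(17)={4}
  fail(4) 'bcbc': from fail(3)=1 chase 'c': 1 ⇒ 2;  out=∅∪out(2)=∅
  fail(8) 'bbcd': from fail(7)=2 chase 'd': 2→11→0 ⇒ 0;  out=∅∪out(0)=∅
  fail(14) 'ccee': from fail(13)=17 chase 'e': 17→0 ⇒ 17;  out=∅∪out(17)=∅
  fail(20) 'ecea': from fail(19)=17 chase 'a': 17 ⇒ 24;  out={3}∪out(24)={3,5}
  fail(5) 'bcbca': from fail(4)=2 chase 'a': 2→11→0 ⇒ 21;  out={0}∪out(21)={0}
  fail(9) 'bbcdd': from fail(8)=0 chase 'd': 0 ⇒ 0;  out=∅∪out(0)=∅
  fail(15) 'cceed': from fail(14)=17 chase 'd': 17→0 ⇒ 0;  out=∅∪out(0)=∅
  fail(10) 'bbcdda': from fail(9)=0 chase 'a': 0 ⇒ 21;  out={1}∪out(21)={1}
  fail(16) 'cceedb': from fail(15)=0 chase 'b': 0 ⇒ 1;  out={2}∪out(1)={2}

Run:
i=0 'd': node 0→0
i=1 'b': node 0→1
i=2 'c': node 1→2
i=3 'e': node 2→17 (via fail)
i=4 'c': node 17→18
i=5 'b': node 18→1 (via fail)
i=6 'c': node 1→2
i=7 'b': node 2→3
i=8 'c': node 3→4
i=9 'a': node 4→5  emit P0@[5:9]
i=10 'b': node 5→22 (via fail)
i=11 'b': node 22→6 (via fail)
i=12 'c': node 6→7
i=13 'd': node 7→8
i=14 'd': node 8→9
i=15 'a': node 9→10  emit P1@[10:15]
i=16 'd': node 10→0 (via fail)
i=17 'e': node 0→17
i=18 'c': node 17→18
i=19 'e': node 18→19
i=20 'a': node 19→20  emit P3@[17:20],P5@[19:20]
i=21 'd': node 20→0 (via fail)
i=22 'a': node 0→21
i=23 'b': node 21→22
i=24 'a': node 22→21 (via fail)
i=25 'e': node 21→17 (via fail)
i=26 'a': node 17→24  emit P5@[25:26]
i=27 'a': node 24→21 (via fail)
i=28 'e': node 21→17 (via fail)
i=29 'd': node 17→0 (via fail)
i=30 'd': node 0→0
i=31 'c': node 0→11
i=32 'd': node 11→0 (via fail)
i=33 'e': node 0→17
i=34 'c': node 17→18
i=35 'b': node 18→1 (via fail)
i=36 'a': node 1→21 (via fail)
i=37 'a': node 21→21 (via fail)
i=38 'a': node 21→21 (via fail)
i=39 'c': node 21→11 (via fail)
i=40 'e': node 11→17 (via fail)
i=41 'd': node 17→0 (via fail)
i=42 'a': node 0→21
i=43 'e': node 21→17 (via fail)
i=44 'a': node 17→24  emit P5@[43:44]
i=45 'c': node 24→11 (via fail)
i=46 'b': node 11→1 (via fail)
i=47 'b': node 1→6
i=48 'c': node 6→7
i=49 'd': node 7→8
i=50 'd': node 8→9
i=51 'a': node 9→10  emit P1@[46:51]
i=52 'a': node 10→21 (via fail)
i=53 'b': node 21→22
i=54 'e': node 22→23  emit P4@[52:54]
i=55 'e': node 23→17 (via fail)
i=56 'a': node 17→24  emit P5@[55:56]
i=57 'b': node 24→22 (via fail)
i=58 'c': node 22→2 (via fail)
i=59 'c': node 2→12 (via fail)
i=60 'e': node 12→13
i=61 'e': node 13→14
i=62 'd': node 14→15
i=63 'b': node 15→16  emit P2@[58:63]
i=64 'c': node 16→2 (via fail)
i=65 'c': node 2→12 (via fail)
i=66 'e': node 12→13
i=67 'e': node 13→14
i=68 'd': node 14→15
i=69 'b': node 15→16  emit P2@[64:69]
i=70 'b': node 16→6 (via fail)
i=71 'e': node 6→17 (via fail)

All matches (sorted): [[9,0],[15,1],[20,3],[20,5],[26,5],[44,5],[51,1],[54,4],[56,5],[63,2],[69,2]]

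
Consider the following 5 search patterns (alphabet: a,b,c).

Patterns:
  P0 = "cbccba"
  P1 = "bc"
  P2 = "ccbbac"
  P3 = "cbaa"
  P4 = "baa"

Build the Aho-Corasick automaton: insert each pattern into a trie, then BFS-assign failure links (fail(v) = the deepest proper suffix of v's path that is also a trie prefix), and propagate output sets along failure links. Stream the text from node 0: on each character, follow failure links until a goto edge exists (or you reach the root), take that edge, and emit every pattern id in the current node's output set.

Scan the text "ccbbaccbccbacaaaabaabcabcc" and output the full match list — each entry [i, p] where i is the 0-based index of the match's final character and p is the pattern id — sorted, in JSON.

Build automaton:
Trie nodes:
  0='ε' goto b→7 c→1
  1='c' goto b→2 c→9
  2='cb' goto a→14 c→3
  3='cbc' goto c→4
  4='cbcc' goto b→5
  5='cbccb' goto a→6
  6='cbccba' goto ·  [P0 ends]
  7='b' goto a→16 c→8
  8='bc' goto ·  [P1 ends]
  9='cc' goto b→10
  10='ccb' goto b→11
  11='ccbb' goto a→12
  12='ccbba' goto c→13
  13='ccbbac' goto ·  [P2 ends]
  14='cba' goto a→15
  15='cbaa' goto ·  [P3 ends]
  16='ba' goto a→17
  17='baa' goto ·  [P4 ends]

Failure links (BFS by depth):
  fail(1) 'c': from fail(0)=0 chase 'c': 0 ⇒ 0;  out=∅∪out(0)=∅
  fail(7) 'b': from fail(0)=0 chase 'b': 0 ⇒ 0;  out=∅∪out(0)=∅
  fail(2) 'cb': from fail(1)=0 chase 'b': 0 ⇒ 7;  out=∅∪out(7)=∅
  fail(8) 'bc': from fail(7)=0 chase 'c': 0 ⇒ 1;  out={1}∪out(1)={1}
  fail(9) 'cc': from fail(1)=0 chase 'c': 0 ⇒ 1;  out=∅∪out(1)=∅
  fail(16) 'ba': from fail(7)=0 chase 'a': 0 ⇒ 0;  out=∅∪out(0)=∅
  fail(3) 'cbc': from fail(2)=7 chase 'c': 7 ⇒ 8;  out=∅∪out(8)={1}
  fail(10) 'ccb': from fail(9)=1 chase 'b': 1 ⇒ 2;  out=∅∪out(2)=∅
  fail(14) 'cba': from fail(2)=7 chase 'a': 7 ⇒ 16;  out=∅∪out(16)=∅
  fail(17) 'baa': from fail(16)=0 chase 'a': 0 ⇒ 0;  out={4}∪out(0)={4}
  fail(4) 'cbcc': from fail(3)=8 chase 'c': 8→1 ⇒ 9;  out=∅∪out(9)=∅
  fail(11) 'ccbb': from fail(10)=2 chase 'b': 2→7→0 ⇒ 7;  out=∅∪out(7)=∅
  fail(15) 'cbaa': from fail(14)=16 chase 'a': 16 ⇒ 17;  out={3}∪out(17)={3,4}
  fail(5) 'cbccb': from fail(4)=9 chase 'b': 9 ⇒ 10;  out=∅∪out(10)=∅
  fail(12) 'ccbba': from fail(11)=7 chase 'a': 7 ⇒ 16;  out=∅∪out(16)=∅
  fail(6) 'cbccba': from fail(5)=10 chase 'a': 10→2 ⇒ 14;  out={0}∪out(14)={0}
  fail(13) 'ccbbac': from fail(12)=16 chase 'c': 16→0 ⇒ 1;  out={2}∪out(1)={2}

Text stream:
i=0 'c': node 0→1
i=1 'c': node 1→9
i=2 'b': node 9→10
i=3 'b': node 10→11
i=4 'a': node 11→12
i=5 'c': node 12→13  ** P2@[0:5]
i=6 'c': node 13→9 (fail-walked)
i=7 'b': node 9→10
i=8 'c': node 10→3 (fail-walked)  ** P1@[7:8]
i=9 'c': node 3→4
i=10 'b': node 4→5
i=11 'a': node 5→6  ** P0@[6:11]
i=12 'c': node 6→1 (fail-walked)
i=13 'a': node 1→0 (fail-walked)
i=14 'a': node 0→0
i=15 'a': node 0→0
i=16 'a': node 0→0
i=17 'b': node 0→7
i=18 'a': node 7→16
i=19 'a': node 16→17  ** P4@[17:19]
i=20 'b': node 17→7 (fail-walked)
i=21 'c': node 7→8  ** P1@[20:21]
i=22 'a': node 8→0 (fail-walked)
i=23 'b': node 0→7
i=24 'c': node 7→8  ** P1@[23:24]
i=25 'c': node 8→9 (fail-walked)

Result: [[5,2],[8,1],[11,0],[19,4],[21,1],[24,1]]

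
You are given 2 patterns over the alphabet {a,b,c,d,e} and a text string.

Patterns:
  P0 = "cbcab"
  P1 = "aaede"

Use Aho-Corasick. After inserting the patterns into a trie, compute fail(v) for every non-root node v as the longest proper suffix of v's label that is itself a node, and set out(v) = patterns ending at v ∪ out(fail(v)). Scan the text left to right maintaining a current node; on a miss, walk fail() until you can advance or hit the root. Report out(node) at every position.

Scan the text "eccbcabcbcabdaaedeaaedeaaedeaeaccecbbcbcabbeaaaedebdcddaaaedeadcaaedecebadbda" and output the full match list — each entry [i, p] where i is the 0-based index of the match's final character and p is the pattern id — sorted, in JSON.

Build:
Trie (insert patterns):
  0='ε' goto a→6 c→1
  1='c' goto b→2
  2='cb' goto c→3
  3='cbc' goto a→4
  4='cbca' goto b→5
  5='cbcab' goto ·  [P0 ends]
  6='a' goto a→7
  7='aa' goto e→8
  8='aae' goto d→9
  9='aaed' goto e→10
  10='aaede' goto ·  [P1 ends]

Failure links (BFS by depth):
  n1('c'): parent n0 fail=0; on 'c' 0 → fail=0;  out ∅∪∅=∅
  n6('a'): parent n0 fail=0; on 'a' 0 → fail=0;  out ∅∪∅=∅
  n2('cb'): parent n1 fail=0; on 'b' 0 → fail=0;  out ∅∪∅=∅
  n7('aa'): parent n6 fail=0; on 'a' 0 → fail=6;  out ∅∪∅=∅
  n3('cbc'): parent n2 fail=0; on 'c' 0 → fail=1;  out ∅∪∅=∅
  n8('aae'): parent n7 fail=6; on 'e' 6→0 → fail=0;  out ∅∪∅=∅
  n4('cbca'): parent n3 fail=1; on 'a' 1→0 → fail=6;  out ∅∪∅=∅
  n9('aaed'): parent n8 fail=0; on 'd' 0 → fail=0;  out ∅∪∅=∅
  n5('cbcab'): parent n4 fail=6; on 'b' 6→0 → fail=0;  out {0}∪∅={0}
  n10('aaede'): parent n9 fail=0; on 'e' 0 → fail=0;  out {1}∪∅={1}

Scan:
pos 0 'e': at 0
pos 1 'c': at 1
pos 2 'c': at 1 ·f
pos 3 'b': at 2
pos 4 'c': at 3
pos 5 'a': at 4
pos 6 'b': at 5  ** P0@[2:6]
pos 7 'c': at 1 ·f
pos 8 'b': at 2
pos 9 'c': at 3
pos 10 'a': at 4
pos 11 'b': at 5  ** P0@[7:11]
pos 12 'd': at 0 ·f
pos 13 'a': at 6
pos 14 'a': at 7
pos 15 'e': at 8
pos 16 'd': at 9
pos 17 'e': at 10  ** P1@[13:17]
pos 18 'a': at 6 ·f
pos 19 'a': at 7
pos 20 'e': at 8
pos 21 'd': at 9
pos 22 'e': at 10  ** P1@[18:22]
pos 23 'a': at 6 ·f
pos 24 'a': at 7
pos 25 'e': at 8
pos 26 'd': at 9
pos 27 'e': at 10  ** P1@[23:27]
pos 28 'a': at 6 ·f
pos 29 'e': at 0 ·f
pos 30 'a': at 6
pos 31 'c': at 1 ·f
pos 32 'c': at 1 ·f
pos 33 'e': at 0 ·f
pos 34 'c': at 1
pos 35 'b': at 2
pos 36 'b': at 0 ·f
pos 37 'c': at 1
pos 38 'b': at 2
pos 39 'c': at 3
pos 40 'a': at 4
pos 41 'b': at 5  ** P0@[37:41]
pos 42 'b': at 0 ·f
pos 43 'e': at 0
pos 44 'a': at 6
pos 45 'a': at 7
pos 46 'a': at 7 ·f
pos 47 'e': at 8
pos 48 'd': at 9
pos 49 'e': at 10  ** P1@[45:49]
pos 50 'b': at 0 ·f
pos 51 'd': at 0
pos 52 'c': at 1
pos 53 'd': at 0 ·f
pos 54 'd': at 0
pos 55 'a': at 6
pos 56 'a': at 7
pos 57 'a': at 7 ·f
pos 58 'e': at 8
pos 59 'd': at 9
pos 60 'e': at 10  ** P1@[56:60]
pos 61 'a': at 6 ·f
pos 62 'd': at 0 ·f
pos 63 'c': at 1
pos 64 'a': at 6 ·f
pos 65 'a': at 7
pos 66 'e': at 8
pos 67 'd': at 9
pos 68 'e': at 10  ** P1@[64:68]
pos 69 'c': at 1 ·f
pos 70 'e': at 0 ·f
pos 71 'b': at 0
pos 72 'a': at 6
pos 73 'd': at 0 ·f
pos 74 'b': at 0
pos 75 'd': at 0
pos 76 'a': at 6

Result: [[6,0],[11,0],[17,1],[22,1],[27,1],[41,0],[49,1],[60,1],[68,1]]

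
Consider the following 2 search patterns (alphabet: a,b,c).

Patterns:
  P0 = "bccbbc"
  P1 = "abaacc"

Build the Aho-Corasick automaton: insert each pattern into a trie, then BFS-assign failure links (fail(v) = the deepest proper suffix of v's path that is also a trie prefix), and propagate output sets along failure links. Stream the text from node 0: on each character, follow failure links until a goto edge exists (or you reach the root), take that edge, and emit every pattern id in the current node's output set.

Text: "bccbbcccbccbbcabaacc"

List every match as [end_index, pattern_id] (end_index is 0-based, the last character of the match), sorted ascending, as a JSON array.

Build:
Trie (insert patterns):
  0='ε' goto a→7 b→1
  1='b' goto c→2
  2='bc' goto c→3
  3='bcc' goto b→4
  4='bccb' goto b→5
  5='bccbb' goto c→6
  6='bccbbc' goto ·  [P0 ends]
  7='a' goto b→8
  8='ab' goto a→9
  9='aba' goto a→10
  10='abaa' goto c→11
  11='abaac' goto c→12
  12='abaacc' goto ·  [P1 ends]

BFS fail/out derivation:
  n1('b'): parent n0 fail=0; on 'b' 0 → fail=0;  out ∅∪∅=∅
  n7('a'): parent n0 fail=0; on 'a' 0 → fail=0;  out ∅∪∅=∅
  n2('bc'): parent n1 fail=0; on 'c' 0 → fail=0;  out ∅∪∅=∅
  n8('ab'): parent n7 fail=0; on 'b' 0 → fail=1;  out ∅∪∅=∅
  n3('bcc'): parent n2 fail=0; on 'c' 0 → fail=0;  out ∅∪∅=∅
  n9('aba'): parent n8 fail=1; on 'a' 1→0 → fail=7;  out ∅∪∅=∅
  n4('bccb'): parent n3 fail=0; on 'b' 0 → fail=1;  out ∅∪∅=∅
  n10('abaa'): parent n9 fail=7; on 'a' 7→0 → fail=7;  out ∅∪∅=∅
  n5('bccbb'): parent n4 fail=1; on 'b' 1→0 → fail=1;  out ∅∪∅=∅
  n11('abaac'): parent n10 fail=7; on 'c' 7→0 → fail=0;  out ∅∪∅=∅
  n6('bccbbc'): parent n5 fail=1; on 'c' 1 → fail=2;  out {0}∪∅={0}
  n12('abaacc'): parent n11 fail=0; on 'c' 0 → fail=0;  out {1}∪∅={1}

Text stream:
[0] read 'b'  n0⇒n1
[1] read 'c'  n1⇒n2
[2] read 'c'  n2⇒n3
[3] read 'b'  n3⇒n4
[4] read 'b'  n4⇒n5
[5] read 'c'  n5⇒n6  ** P0@[0:5]
[6] read 'c'  n6⇒n3 (via fail)
[7] read 'c'  n3⇒n0 (via fail)
[8] read 'b'  n0⇒n1
[9] read 'c'  n1⇒n2
[10] read 'c'  n2⇒n3
[11] read 'b'  n3⇒n4
[12] read 'b'  n4⇒n5
[13] read 'c'  n5⇒n6  ** P0@[8:13]
[14] read 'a'  n6⇒n7 (via fail)
[15] read 'b'  n7⇒n8
[16] read 'a'  n8⇒n9
[17] read 'a'  n9⇒n10
[18] read 'c'  n10⇒n11
[19] read 'c'  n11⇒n12  ** P1@[14:19]

All matches (sorted): [[5,0],[13,0],[19,1]]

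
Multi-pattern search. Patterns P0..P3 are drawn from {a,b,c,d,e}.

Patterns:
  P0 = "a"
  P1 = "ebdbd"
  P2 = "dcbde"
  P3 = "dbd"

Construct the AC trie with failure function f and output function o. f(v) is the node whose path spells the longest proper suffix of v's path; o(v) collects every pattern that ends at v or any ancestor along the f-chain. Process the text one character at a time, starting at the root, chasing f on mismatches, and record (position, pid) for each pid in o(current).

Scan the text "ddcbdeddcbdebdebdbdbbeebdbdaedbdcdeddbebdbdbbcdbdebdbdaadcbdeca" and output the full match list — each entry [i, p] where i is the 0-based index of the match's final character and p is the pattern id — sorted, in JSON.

Build automaton:
Trie (insert patterns):
  n0 'ε': a→1 d→7 e→2
  n1 'a': ·  ←P0
  n2 'e': b→3
  n3 'eb': d→4
  n4 'ebd': b→5
  n5 'ebdb': d→6
  n6 'ebdbd': ·  ←P1
  n7 'd': b→12 c→8
  n8 'dc': b→9
  n9 'dcb': d→10
  n10 'dcbd': e→11
  n11 'dcbde': ·  ←P2
  n12 'db': d→13
  n13 'dbd': ·  ←P3

Failure links (BFS by depth):
  n1('a'): parent n0 fail=0; on 'a' 0 → fail=0;  out {0}∪∅={0}
  n2('e'): parent n0 fail=0; on 'e' 0 → fail=0;  out ∅∪∅=∅
  n7('d'): parent n0 fail=0; on 'd' 0 → fail=0;  out ∅∪∅=∅
  n3('eb'): parent n2 fail=0; on 'b' 0 → fail=0;  out ∅∪∅=∅
  n8('dc'): parent n7 fail=0; on 'c' 0 → fail=0;  out ∅∪∅=∅
  n12('db'): parent n7 fail=0; on 'b' 0 → fail=0;  out ∅∪∅=∅
  n4('ebd'): parent n3 fail=0; on 'd' 0 → fail=7;  out ∅∪∅=∅
  n9('dcb'): parent n8 fail=0; on 'b' 0 → fail=0;  out ∅∪∅=∅
  n13('dbd'): parent n12 fail=0; on 'd' 0 → fail=7;  out {3}∪∅={3}
  n5('ebdb'): parent n4 fail=7; on 'b' 7 → fail=12;  out ∅∪∅=∅
  n10('dcbd'): parent n9 fail=0; on 'd' 0 → fail=7;  out ∅∪∅=∅
  n6('ebdbd'): parent n5 fail=12; on 'd' 12 → fail=13;  out {1}∪{3}={1,3}
  n11('dcbde'): parent n10 fail=7; on 'e' 7→0 → fail=2;  out {2}∪∅={2}

Scan:
i=0 'd': node 0→7
i=1 'd': node 7→7 (fail-walked)
i=2 'c': node 7→8
i=3 'b': node 8→9
i=4 'd': node 9→10
i=5 'e': node 10→11  ** P2@[1:5]
i=6 'd': node 11→7 (fail-walked)
i=7 'd': node 7→7 (fail-walked)
i=8 'c': node 7→8
i=9 'b': node 8→9
i=10 'd': node 9→10
i=11 'e': node 10→11  ** P2@[7:11]
i=12 'b': node 11→3 (fail-walked)
i=13 'd': node 3→4
i=14 'e': node 4→2 (fail-walked)
i=15 'b': node 2→3
i=16 'd': node 3→4
i=17 'b': node 4→5
i=18 'd': node 5→6  ** P1@[14:18],P3@[16:18]
i=19 'b': node 6→12 (fail-walked)
i=20 'b': node 12→0 (fail-walked)
i=21 'e': node 0→2
i=22 'e': node 2→2 (fail-walked)
i=23 'b': node 2→3
i=24 'd': node 3→4
i=25 'b': node 4→5
i=26 'd': node 5→6  ** P1@[22:26],P3@[24:26]
i=27 'a': node 6→1 (fail-walked)  ** P0@[27:27]
i=28 'e': node 1→2 (fail-walked)
i=29 'd': node 2→7 (fail-walked)
i=30 'b': node 7→12
i=31 'd': node 12→13  ** P3@[29:31]
i=32 'c': node 13→8 (fail-walked)
i=33 'd': node 8→7 (fail-walked)
i=34 'e': node 7→2 (fail-walked)
i=35 'd': node 2→7 (fail-walked)
i=36 'd': node 7→7 (fail-walked)
i=37 'b': node 7→12
i=38 'e': node 12→2 (fail-walked)
i=39 'b': node 2→3
i=40 'd': node 3→4
i=41 'b': node 4→5
i=42 'd': node 5→6  ** P1@[38:42],P3@[40:42]
i=43 'b': node 6→12 (fail-walked)
i=44 'b': node 12→0 (fail-walked)
i=45 'c': node 0→0
i=46 'd': node 0→7
i=47 'b': node 7→12
i=48 'd': node 12→13  ** P3@[46:48]
i=49 'e': node 13→2 (fail-walked)
i=50 'b': node 2→3
i=51 'd': node 3→4
i=52 'b': node 4→5
i=53 'd': node 5→6  ** P1@[49:53],P3@[51:53]
i=54 'a': node 6→1 (fail-walked)  ** P0@[54:54]
i=55 'a': node 1→1 (fail-walked)  ** P0@[55:55]
i=56 'd': node 1→7 (fail-walked)
i=57 'c': node 7→8
i=58 'b': node 8→9
i=59 'd': node 9→10
i=60 'e': node 10→11  ** P2@[56:60]
i=61 'c': node 11→0 (fail-walked)
i=62 'a': node 0→1  ** P0@[62:62]

Result: [[5,2],[11,2],[18,1],[18,3],[26,1],[26,3],[27,0],[31,3],[42,1],[42,3],[48,3],[53,1],[53,3],[54,0],[55,0],[60,2],[62,0]]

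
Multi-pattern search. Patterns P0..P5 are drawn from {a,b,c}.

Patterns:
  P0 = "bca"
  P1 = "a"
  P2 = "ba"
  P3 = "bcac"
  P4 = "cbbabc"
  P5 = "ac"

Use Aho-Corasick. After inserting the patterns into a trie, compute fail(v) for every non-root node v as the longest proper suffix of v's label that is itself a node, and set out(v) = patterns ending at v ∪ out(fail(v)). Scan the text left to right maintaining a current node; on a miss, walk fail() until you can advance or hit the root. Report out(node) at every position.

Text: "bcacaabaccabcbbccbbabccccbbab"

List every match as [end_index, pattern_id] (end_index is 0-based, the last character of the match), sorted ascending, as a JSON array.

Build automaton:
Trie (insert patterns):
  n0 'ε': a→4 b→1 c→7
  n1 'b': a→5 c→2
  n2 'bc': a→3
  n3 'bca': c→6  [P0 ends]
  n4 'a': c→13  [P1 ends]
  n5 'ba': ·  [P2 ends]
  n6 'bcac': ·  [P3 ends]
  n7 'c': b→8
  n8 'cb': b→9
  n9 'cbb': a→10
  n10 'cbba': b→11
  n11 'cbbab': c→12
  n12 'cbbabc': ·  [P4 ends]
  n13 'ac': ·  [P5 ends]

BFS fail/out derivation:
  n1('b'): parent n0 fail=0; on 'b' 0 → fail=0;  out ∅∪∅=∅
  n4('a'): parent n0 fail=0; on 'a' 0 → fail=0;  out {1}∪∅={1}
  n7('c'): parent n0 fail=0; on 'c' 0 → fail=0;  out ∅∪∅=∅
  n2('bc'): parent n1 fail=0; on 'c' 0 → fail=7;  out ∅∪∅=∅
  n5('ba'): parent n1 fail=0; on 'a' 0 → fail=4;  out {2}∪{1}={1,2}
  n8('cb'): parent n7 fail=0; on 'b' 0 → fail=1;  out ∅∪∅=∅
  n13('ac'): parent n4 fail=0; on 'c' 0 → fail=7;  out {5}∪∅={5}
  n3('bca'): parent n2 fail=7; on 'a' 7→0 → fail=4;  out {0}∪{1}={0,1}
  n9('cbb'): parent n8 fail=1; on 'b' 1→0 → fail=1;  out ∅∪∅=∅
  n6('bcac'): parent n3 fail=4; on 'c' 4 → fail=13;  out {3}∪{5}={3,5}
  n10('cbba'): parent n9 fail=1; on 'a' 1 → fail=5;  out ∅∪{1,2}={1,2}
  n11('cbbab'): parent n10 fail=5; on 'b' 5→4→0 → fail=1;  out ∅∪∅=∅
  n12('cbbabc'): parent n11 fail=1; on 'c' 1 → fail=2;  out {4}∪∅={4}

Run:
pos 0 'b': at 1
pos 1 'c': at 2
pos 2 'a': at 3  → match P0@[0:2],P1@[2:2]
pos 3 'c': at 6  → match P3@[0:3],P5@[2:3]
pos 4 'a': at 4 (via fail)  → match P1@[4:4]
pos 5 'a': at 4 (via fail)  → match P1@[5:5]
pos 6 'b': at 1 (via fail)
pos 7 'a': at 5  → match P1@[7:7],P2@[6:7]
pos 8 'c': at 13 (via fail)  → match P5@[7:8]
pos 9 'c': at 7 (via fail)
pos 10 'a': at 4 (via fail)  → match P1@[10:10]
pos 11 'b': at 1 (via fail)
pos 12 'c': at 2
pos 13 'b': at 8 (via fail)
pos 14 'b': at 9
pos 15 'c': at 2 (via fail)
pos 16 'c': at 7 (via fail)
pos 17 'b': at 8
pos 18 'b': at 9
pos 19 'a': at 10  → match P1@[19:19],P2@[18:19]
pos 20 'b': at 11
pos 21 'c': at 12  → match P4@[16:21]
pos 22 'c': at 7 (via fail)
pos 23 'c': at 7 (via fail)
pos 24 'c': at 7 (via fail)
pos 25 'b': at 8
pos 26 'b': at 9
pos 27 'a': at 10  → match P1@[27:27],P2@[26:27]
pos 28 'b': at 11

Matches: [[2,0],[2,1],[3,3],[3,5],[4,1],[5,1],[7,1],[7,2],[8,5],[10,1],[19,1],[19,2],[21,4],[27,1],[27,2]]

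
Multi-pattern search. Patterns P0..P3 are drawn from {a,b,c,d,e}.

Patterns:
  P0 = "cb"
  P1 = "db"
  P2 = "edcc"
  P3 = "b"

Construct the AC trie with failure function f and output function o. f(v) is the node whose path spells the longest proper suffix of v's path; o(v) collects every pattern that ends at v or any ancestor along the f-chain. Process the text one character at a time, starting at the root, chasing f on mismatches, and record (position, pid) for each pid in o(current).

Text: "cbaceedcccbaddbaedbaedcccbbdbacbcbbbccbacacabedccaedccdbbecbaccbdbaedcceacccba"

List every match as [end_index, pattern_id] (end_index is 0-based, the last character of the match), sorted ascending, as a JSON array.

Build:
Trie nodes:
  n0 'ε': b→9 c→1 d→3 e→5
  n1 'c': b→2
  n2 'cb': ·  [P0 ends]
  n3 'd': b→4
  n4 'db': ·  [P1 ends]
  n5 'e': d→6
  n6 'ed': c→7
  n7 'edc': c→8
  n8 'edcc': ·  [P2 ends]
  n9 'b': ·  [P3 ends]

BFS fail/out derivation:
  fail(1) 'c': from fail(0)=0 chase 'c': 0 ⇒ 0;  out=∅∪out(0)=∅
  fail(3) 'd': from fail(0)=0 chase 'd': 0 ⇒ 0;  out=∅∪out(0)=∅
  fail(5) 'e': from fail(0)=0 chase 'e': 0 ⇒ 0;  out=∅∪out(0)=∅
  fail(9) 'b': from fail(0)=0 chase 'b': 0 ⇒ 0;  out={3}∪out(0)={3}
  fail(2) 'cb': from fail(1)=0 chase 'b': 0 ⇒ 9;  out={0}∪out(9)={0,3}
  fail(4) 'db': from fail(3)=0 chase 'b': 0 ⇒ 9;  out={1}∪out(9)={1,3}
  fail(6) 'ed': from fail(5)=0 chase 'd': 0 ⇒ 3;  out=∅∪out(3)=∅
  fail(7) 'edc': from fail(6)=3 chase 'c': 3→0 ⇒ 1;  out=∅∪out(1)=∅
  fail(8) 'edcc': from fail(7)=1 chase 'c': 1→0 ⇒ 1;  out={2}∪out(1)={2}

Scan:
[0] read 'c'  n0⇒n1
[1] read 'b'  n1⇒n2  → match P0@[0:1],P3@[1:1]
[2] read 'a'  n2⇒n0 (via fail)
[3] read 'c'  n0⇒n1
[4] read 'e'  n1⇒n5 (via fail)
[5] read 'e'  n5⇒n5 (via fail)
[6] read 'd'  n5⇒n6
[7] read 'c'  n6⇒n7
[8] read 'c'  n7⇒n8  → match P2@[5:8]
[9] read 'c'  n8⇒n1 (via fail)
[10] read 'b'  n1⇒n2  → match P0@[9:10],P3@[10:10]
[11] read 'a'  n2⇒n0 (via fail)
[12] read 'd'  n0⇒n3
[13] read 'd'  n3⇒n3 (via fail)
[14] read 'b'  n3⇒n4  → match P1@[13:14],P3@[14:14]
[15] read 'a'  n4⇒n0 (via fail)
[16] read 'e'  n0⇒n5
[17] read 'd'  n5⇒n6
[18] read 'b'  n6⇒n4 (via fail)  → match P1@[17:18],P3@[18:18]
[19] read 'a'  n4⇒n0 (via fail)
[20] read 'e'  n0⇒n5
[21] read 'd'  n5⇒n6
[22] read 'c'  n6⇒n7
[23] read 'c'  n7⇒n8  → match P2@[20:23]
[24] read 'c'  n8⇒n1 (via fail)
[25] read 'b'  n1⇒n2  → match P0@[24:25],P3@[25:25]
[26] read 'b'  n2⇒n9 (via fail)  → match P3@[26:26]
[27] read 'd'  n9⇒n3 (via fail)
[28] read 'b'  n3⇒n4  → match P1@[27:28],P3@[28:28]
[29] read 'a'  n4⇒n0 (via fail)
[30] read 'c'  n0⇒n1
[31] read 'b'  n1⇒n2  → match P0@[30:31],P3@[31:31]
[32] read 'c'  n2⇒n1 (via fail)
[33] read 'b'  n1⇒n2  → match P0@[32:33],P3@[33:33]
[34] read 'b'  n2⇒n9 (via fail)  → match P3@[34:34]
[35] read 'b'  n9⇒n9 (via fail)  → match P3@[35:35]
[36] read 'c'  n9⇒n1 (via fail)
[37] read 'c'  n1⇒n1 (via fail)
[38] read 'b'  n1⇒n2  → match P0@[37:38],P3@[38:38]
[39] read 'a'  n2⇒n0 (via fail)
[40] read 'c'  n0⇒n1
[41] read 'a'  n1⇒n0 (via fail)
[42] read 'c'  n0⇒n1
[43] read 'a'  n1⇒n0 (via fail)
[44] read 'b'  n0⇒n9  → match P3@[44:44]
[45] read 'e'  n9⇒n5 (via fail)
[46] read 'd'  n5⇒n6
[47] read 'c'  n6⇒n7
[48] read 'c'  n7⇒n8  → match P2@[45:48]
[49] read 'a'  n8⇒n0 (via fail)
[50] read 'e'  n0⇒n5
[51] read 'd'  n5⇒n6
[52] read 'c'  n6⇒n7
[53] read 'c'  n7⇒n8  → match P2@[50:53]
[54] read 'd'  n8⇒n3 (via fail)
[55] read 'b'  n3⇒n4  → match P1@[54:55],P3@[55:55]
[56] read 'b'  n4⇒n9 (via fail)  → match P3@[56:56]
[57] read 'e'  n9⇒n5 (via fail)
[58] read 'c'  n5⇒n1 (via fail)
[59] read 'b'  n1⇒n2  → match P0@[58:59],P3@[59:59]
[60] read 'a'  n2⇒n0 (via fail)
[61] read 'c'  n0⇒n1
[62] read 'c'  n1⇒n1 (via fail)
[63] read 'b'  n1⇒n2  → match P0@[62:63],P3@[63:63]
[64] read 'd'  n2⇒n3 (via fail)
[65] read 'b'  n3⇒n4  → match P1@[64:65],P3@[65:65]
[66] read 'a'  n4⇒n0 (via fail)
[67] read 'e'  n0⇒n5
[68] read 'd'  n5⇒n6
[69] read 'c'  n6⇒n7
[70] read 'c'  n7⇒n8  → match P2@[67:70]
[71] read 'e'  n8⇒n5 (via fail)
[72] read 'a'  n5⇒n0 (via fail)
[73] read 'c'  n0⇒n1
[74] read 'c'  n1⇒n1 (via fail)
[75] read 'c'  n1⇒n1 (via fail)
[76] read 'b'  n1⇒n2  → match P0@[75:76],P3@[76:76]
[77] read 'a'  n2⇒n0 (via fail)

All matches (sorted): [[1,0],[1,3],[8,2],[10,0],[10,3],[14,1],[14,3],[18,1],[18,3],[23,2],[25,0],[25,3],[26,3],[28,1],[28,3],[31,0],[31,3],[33,0],[33,3],[34,3],[35,3],[38,0],[38,3],[44,3],[48,2],[53,2],[55,1],[55,3],[56,3],[59,0],[59,3],[63,0],[63,3],[65,1],[65,3],[70,2],[76,0],[76,3]]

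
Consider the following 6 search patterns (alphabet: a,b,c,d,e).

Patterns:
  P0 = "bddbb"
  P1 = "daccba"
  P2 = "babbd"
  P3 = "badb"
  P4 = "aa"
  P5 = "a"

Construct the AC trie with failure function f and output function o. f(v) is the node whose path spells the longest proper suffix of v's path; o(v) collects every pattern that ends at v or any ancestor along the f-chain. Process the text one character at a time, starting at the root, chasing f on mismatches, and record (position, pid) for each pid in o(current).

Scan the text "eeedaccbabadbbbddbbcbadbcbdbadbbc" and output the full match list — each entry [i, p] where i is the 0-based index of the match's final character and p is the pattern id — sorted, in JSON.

Build automaton:
Trie nodes:
  0='ε' goto a→18 b→1 d→6
  1='b' goto a→12 d→2
  2='bd' goto d→3
  3='bdd' goto b→4
  4='bddb' goto b→5
  5='bddbb' goto ·  ←P0
  6='d' goto a→7
  7='da' goto c→8
  8='dac' goto c→9
  9='dacc' goto b→10
  10='daccb' goto a→11
  11='daccba' goto ·  ←P1
  12='ba' goto b→13 d→16
  13='bab' goto b→14
  14='babb' goto d→15
  15='babbd' goto ·  ←P2
  16='bad' goto b→17
  17='badb' goto ·  ←P3
  18='a' goto a→19  ←P5
  19='aa' goto ·  ←P4

Failure links (BFS by depth):
  n1('b'): parent n0 fail=0; on 'b' 0 → fail=0;  out ∅∪∅=∅
  n6('d'): parent n0 fail=0; on 'd' 0 → fail=0;  out ∅∪∅=∅
  n18('a'): parent n0 fail=0; on 'a' 0 → fail=0;  out {5}∪∅={5}
  n2('bd'): parent n1 fail=0; on 'd' 0 → fail=6;  out ∅∪∅=∅
  n7('da'): parent n6 fail=0; on 'a' 0 → fail=18;  out ∅∪{5}={5}
  n12('ba'): parent n1 fail=0; on 'a' 0 → fail=18;  out ∅∪{5}={5}
  n19('aa'): parent n18 fail=0; on 'a' 0 → fail=18;  out {4}∪{5}={4,5}
  n3('bdd'): parent n2 fail=6; on 'd' 6→0 → fail=6;  out ∅∪∅=∅
  n8('dac'): parent n7 fail=18; on 'c' 18→0 → fail=0;  out ∅∪∅=∅
  n13('bab'): parent n12 fail=18; on 'b' 18→0 → fail=1;  out ∅∪∅=∅
  n16('bad'): parent n12 fail=18; on 'd' 18→0 → fail=6;  out ∅∪∅=∅
  n4('bddb'): parent n3 fail=6; on 'b' 6→0 → fail=1;  out ∅∪∅=∅
  n9('dacc'): parent n8 fail=0; on 'c' 0 → fail=0;  out ∅∪∅=∅
  n14('babb'): parent n13 fail=1; on 'b' 1→0 → fail=1;  out ∅∪∅=∅
  n17('badb'): parent n16 fail=6; on 'b' 6→0 → fail=1;  out {3}∪∅={3}
  n5('bddbb'): parent n4 fail=1; on 'b' 1→0 → fail=1;  out {0}∪∅={0}
  n10('daccb'): parent n9 fail=0; on 'b' 0 → fail=1;  out ∅∪∅=∅
  n15('babbd'): parent n14 fail=1; on 'd' 1 → fail=2;  out {2}∪∅={2}
  n11('daccba'): parent n10 fail=1; on 'a' 1 → fail=12;  out {1}∪{5}={1,5}

Text stream:
pos 0 'e': at 0
pos 1 'e': at 0
pos 2 'e': at 0
pos 3 'd': at 6
pos 4 'a': at 7  ** P5@[4:4]
pos 5 'c': at 8
pos 6 'c': at 9
pos 7 'b': at 10
pos 8 'a': at 11  ** P1@[3:8],P5@[8:8]
pos 9 'b': at 13 (fail-walked)
pos 10 'a': at 12 (fail-walked)  ** P5@[10:10]
pos 11 'd': at 16
pos 12 'b': at 17  ** P3@[9:12]
pos 13 'b': at 1 (fail-walked)
pos 14 'b': at 1 (fail-walked)
pos 15 'd': at 2
pos 16 'd': at 3
pos 17 'b': at 4
pos 18 'b': at 5  ** P0@[14:18]
pos 19 'c': at 0 (fail-walked)
pos 20 'b': at 1
pos 21 'a': at 12  ** P5@[21:21]
pos 22 'd': at 16
pos 23 'b': at 17  ** P3@[20:23]
pos 24 'c': at 0 (fail-walked)
pos 25 'b': at 1
pos 26 'd': at 2
pos 27 'b': at 1 (fail-walked)
pos 28 'a': at 12  ** P5@[28:28]
pos 29 'd': at 16
pos 30 'b': at 17  ** P3@[27:30]
pos 31 'b': at 1 (fail-walked)
pos 32 'c': at 0 (fail-walked)

All matches (sorted): [[4,5],[8,1],[8,5],[10,5],[12,3],[18,0],[21,5],[23,3],[28,5],[30,3]]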